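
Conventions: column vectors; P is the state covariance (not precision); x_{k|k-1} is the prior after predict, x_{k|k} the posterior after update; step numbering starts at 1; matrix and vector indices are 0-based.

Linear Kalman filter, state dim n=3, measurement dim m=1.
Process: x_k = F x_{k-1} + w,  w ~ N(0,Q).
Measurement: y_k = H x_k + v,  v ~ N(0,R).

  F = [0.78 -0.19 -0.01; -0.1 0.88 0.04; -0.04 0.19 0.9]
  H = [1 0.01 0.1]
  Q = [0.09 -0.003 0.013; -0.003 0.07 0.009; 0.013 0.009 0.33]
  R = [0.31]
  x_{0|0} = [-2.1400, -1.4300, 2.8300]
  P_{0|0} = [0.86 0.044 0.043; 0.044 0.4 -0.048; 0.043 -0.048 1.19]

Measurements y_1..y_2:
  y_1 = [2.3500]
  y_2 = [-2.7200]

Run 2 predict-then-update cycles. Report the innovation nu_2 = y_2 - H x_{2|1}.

innov = [-3.8568]

step 1: x^-=[-1.4258, -0.9312, 2.3609]  P^-=[0.6139 -0.1042 0.0064; -0.1042 0.3788 0.0775; 0.0064 0.0775 1.2895]  S=[0.9362]  K=[0.6553; -0.0990; 0.1454]  nu=[3.5490]  x^+=[0.8999, -1.2826, 2.8769]  P^+=[0.2119 -0.0435 -0.0828; -0.0435 0.3696 0.0909; -0.0828 0.0909 1.2697]
step 2: x^-=[0.9169, -1.1036, 2.3095]  P^-=[0.2469 -0.1167 -0.0990; -0.1167 0.3751 0.2000; -0.0990 0.2000 1.4099]  S=[0.5493]  K=[0.4293; -0.1692; 0.0800]  nu=[-3.8568]  x^+=[-0.7389, -0.4512, 2.0010]  P^+=[0.1456 -0.0768 -0.1179; -0.0768 0.3594 0.2074; -0.1179 0.2074 1.4064]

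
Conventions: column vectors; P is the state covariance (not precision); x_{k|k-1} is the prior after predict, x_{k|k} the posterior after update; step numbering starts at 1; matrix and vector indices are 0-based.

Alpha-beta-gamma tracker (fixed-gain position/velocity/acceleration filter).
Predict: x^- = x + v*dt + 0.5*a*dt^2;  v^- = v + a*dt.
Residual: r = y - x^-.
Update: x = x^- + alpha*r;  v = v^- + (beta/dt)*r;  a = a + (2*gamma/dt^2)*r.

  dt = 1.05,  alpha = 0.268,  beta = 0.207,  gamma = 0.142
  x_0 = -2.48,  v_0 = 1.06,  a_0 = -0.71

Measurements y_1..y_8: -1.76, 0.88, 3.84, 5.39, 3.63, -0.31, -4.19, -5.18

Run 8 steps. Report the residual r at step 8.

step 1: x_pred=-1.7584  r=-0.0016  x^+=-1.7588  v^+=0.3142  a^+=-0.7104
step 2: x_pred=-1.8205  r=2.7005  x^+=-1.0968  v^+=0.1006  a^+=-0.0148
step 3: x_pred=-0.9993  r=4.8393  x^+=0.2977  v^+=1.0392  a^+=1.2318
step 4: x_pred=2.0678  r=3.3222  x^+=2.9582  v^+=2.9875  a^+=2.0876
step 5: x_pred=7.2458  r=-3.6158  x^+=6.2768  v^+=4.4667  a^+=1.1562
step 6: x_pred=11.6041  r=-11.9141  x^+=8.4111  v^+=3.3318  a^+=-1.9129
step 7: x_pred=10.8551  r=-15.0451  x^+=6.8230  v^+=-1.6427  a^+=-5.7884
step 8: x_pred=1.9073  r=-7.0873  x^+=0.0079  v^+=-9.1178  a^+=-7.6141

resid = -7.0873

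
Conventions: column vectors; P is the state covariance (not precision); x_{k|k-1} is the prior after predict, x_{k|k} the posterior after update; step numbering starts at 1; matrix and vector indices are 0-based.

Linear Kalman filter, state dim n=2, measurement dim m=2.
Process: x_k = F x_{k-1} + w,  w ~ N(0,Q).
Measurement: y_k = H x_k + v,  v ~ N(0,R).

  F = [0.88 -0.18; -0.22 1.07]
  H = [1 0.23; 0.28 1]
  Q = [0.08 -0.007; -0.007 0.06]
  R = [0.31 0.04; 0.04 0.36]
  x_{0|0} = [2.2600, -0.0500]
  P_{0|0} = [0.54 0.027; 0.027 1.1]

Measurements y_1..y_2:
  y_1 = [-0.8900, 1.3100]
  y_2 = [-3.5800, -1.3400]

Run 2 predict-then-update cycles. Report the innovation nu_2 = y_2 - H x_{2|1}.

innov = [-3.6735, -2.3593]

step 1: x^-=[1.9978, -0.5507]  P^-=[0.5253 -0.2969; -0.2969 1.3328]  S=[0.7692 0.1776; 0.1776 1.5677]  K=[0.6327 -0.1672; -0.1761 0.8171]  nu=[-2.7611, 1.3013]  x^+=[0.0332, 0.9989]  P^+=[0.2111 -0.0940; -0.0940 0.3134]
step 2: x^-=[-0.1506, 1.0615]  P^-=[0.2834 -0.2005; -0.2005 0.4733]  S=[0.5262 0.0148; 0.0148 0.7433]  K=[0.4558 -0.1720; -0.1900 0.5651]  nu=[-3.6735, -2.3593]  x^+=[-1.4190, 0.4263]  P^+=[0.1544 -0.0869; -0.0869 0.2202]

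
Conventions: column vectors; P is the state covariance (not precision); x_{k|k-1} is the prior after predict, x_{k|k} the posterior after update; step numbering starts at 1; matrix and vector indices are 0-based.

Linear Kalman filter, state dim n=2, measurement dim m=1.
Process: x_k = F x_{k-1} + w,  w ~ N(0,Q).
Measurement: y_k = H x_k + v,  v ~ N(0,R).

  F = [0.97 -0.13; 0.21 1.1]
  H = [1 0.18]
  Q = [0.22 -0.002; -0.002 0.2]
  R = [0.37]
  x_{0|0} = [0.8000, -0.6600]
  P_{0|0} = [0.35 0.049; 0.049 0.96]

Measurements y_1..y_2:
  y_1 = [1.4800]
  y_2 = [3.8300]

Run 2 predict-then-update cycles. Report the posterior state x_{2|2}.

x_post = [2.6932, -0.1067]

step 1: x^-=[0.8618, -0.5580]  P^-=[0.5532 -0.0170; -0.0170 1.3997]  S=[0.9624]  K=[0.5716; 0.2441]  nu=[0.7186]  x^+=[1.2726, -0.3826]  P^+=[0.2387 -0.1513; -0.1513 1.3423]
step 2: x^-=[1.2841, -0.1536]  P^-=[0.5055 -0.3026; -0.3026 1.7649]  S=[0.8237]  K=[0.5475; 0.0182]  nu=[2.5735]  x^+=[2.6932, -0.1067]  P^+=[0.2585 -0.3109; -0.3109 1.7646]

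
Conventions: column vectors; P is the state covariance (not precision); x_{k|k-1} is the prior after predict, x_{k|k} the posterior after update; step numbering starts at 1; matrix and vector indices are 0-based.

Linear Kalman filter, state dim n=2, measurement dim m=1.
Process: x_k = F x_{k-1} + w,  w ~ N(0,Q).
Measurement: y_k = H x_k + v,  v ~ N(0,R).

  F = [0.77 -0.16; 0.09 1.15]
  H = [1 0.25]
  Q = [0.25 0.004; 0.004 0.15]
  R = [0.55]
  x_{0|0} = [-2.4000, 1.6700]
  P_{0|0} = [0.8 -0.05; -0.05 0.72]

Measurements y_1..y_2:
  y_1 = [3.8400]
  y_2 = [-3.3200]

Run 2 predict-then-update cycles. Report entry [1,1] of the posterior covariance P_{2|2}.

step 1: x^-=[-2.1152, 1.7045]  P^-=[0.7551 -0.1166; -0.1166 1.0983]  S=[1.3154]  K=[0.5519; 0.1201]  nu=[5.5291]  x^+=[0.9361, 2.3686]  P^+=[0.3545 -0.2038; -0.2038 1.0794]
step 2: x^-=[0.3418, 2.8081]  P^-=[0.5380 -0.3476; -0.3476 1.5381]  S=[1.0104]  K=[0.4465; 0.0366]  nu=[-4.3638]  x^+=[-1.6066, 2.6484]  P^+=[0.3366 -0.3641; -0.3641 1.5368]

P_post[1,1] = 1.5368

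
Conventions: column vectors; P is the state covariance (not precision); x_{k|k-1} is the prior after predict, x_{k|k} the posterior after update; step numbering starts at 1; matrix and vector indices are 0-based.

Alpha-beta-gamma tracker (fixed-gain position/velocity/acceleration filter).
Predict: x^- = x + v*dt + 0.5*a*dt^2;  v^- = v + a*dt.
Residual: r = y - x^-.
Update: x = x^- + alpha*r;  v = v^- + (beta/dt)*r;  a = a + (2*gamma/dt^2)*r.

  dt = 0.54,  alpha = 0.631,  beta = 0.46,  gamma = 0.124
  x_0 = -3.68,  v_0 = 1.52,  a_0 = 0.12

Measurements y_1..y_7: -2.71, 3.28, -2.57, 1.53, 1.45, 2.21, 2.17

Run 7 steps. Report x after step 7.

x_post = 1.9302

step 1: x_pred=-2.8417  r=0.1317  x^+=-2.7586  v^+=1.6970  a^+=0.2320
step 2: x_pred=-1.8084  r=5.0884  x^+=1.4024  v^+=6.1568  a^+=4.5596
step 3: x_pred=5.3919  r=-7.9619  x^+=0.3679  v^+=1.8367  a^+=-2.2118
step 4: x_pred=1.0373  r=0.4927  x^+=1.3482  v^+=1.0621  a^+=-1.7927
step 5: x_pred=1.6603  r=-0.2103  x^+=1.5276  v^+=-0.0852  a^+=-1.9716
step 6: x_pred=1.1941  r=1.0159  x^+=1.8351  v^+=-0.2845  a^+=-1.1076
step 7: x_pred=1.5200  r=0.6500  x^+=1.9302  v^+=-0.3289  a^+=-0.5549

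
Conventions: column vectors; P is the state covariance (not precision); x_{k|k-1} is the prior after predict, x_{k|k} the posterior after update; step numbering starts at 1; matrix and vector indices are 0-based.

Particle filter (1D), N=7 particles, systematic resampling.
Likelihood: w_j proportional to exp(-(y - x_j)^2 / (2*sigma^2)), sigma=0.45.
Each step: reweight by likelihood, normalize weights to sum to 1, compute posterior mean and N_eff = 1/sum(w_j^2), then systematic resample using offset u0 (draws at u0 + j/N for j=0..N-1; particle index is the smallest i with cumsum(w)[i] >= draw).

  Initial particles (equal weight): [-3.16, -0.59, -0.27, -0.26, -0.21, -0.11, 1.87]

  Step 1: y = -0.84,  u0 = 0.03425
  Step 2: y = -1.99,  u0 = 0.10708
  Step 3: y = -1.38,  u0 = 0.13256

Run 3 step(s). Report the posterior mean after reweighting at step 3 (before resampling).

post_mean = -0.5788

step 1: w=[0.0000, 0.3594, 0.1880, 0.1827, 0.1574, 0.1125, 0.0000]  mean=-0.3557  Neff=4.2496  idx=[1, 1, 1, 2, 3, 4, 5]
step 2: w=[0.3092, 0.3092, 0.3092, 0.0263, 0.0241, 0.0156, 0.0063]  mean=-0.5646  Neff=3.4677  idx=[0, 0, 1, 1, 2, 2, 4]
step 3: w=[0.1610, 0.1610, 0.1610, 0.1610, 0.1610, 0.1610, 0.0340]  mean=-0.5788  Neff=6.3819  idx=[0, 1, 2, 3, 4, 5, 6]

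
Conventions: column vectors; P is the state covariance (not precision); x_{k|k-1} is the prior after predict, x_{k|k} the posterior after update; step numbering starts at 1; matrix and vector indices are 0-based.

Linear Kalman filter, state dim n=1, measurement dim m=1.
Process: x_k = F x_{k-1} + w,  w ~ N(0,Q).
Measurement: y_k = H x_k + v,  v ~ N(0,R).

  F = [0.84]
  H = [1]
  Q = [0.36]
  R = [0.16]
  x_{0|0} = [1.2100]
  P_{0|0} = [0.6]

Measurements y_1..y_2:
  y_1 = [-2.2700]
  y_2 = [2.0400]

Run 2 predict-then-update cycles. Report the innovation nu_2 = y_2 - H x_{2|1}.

innov = [3.4786]

step 1: x^-=[1.0164]  P^-=[0.7834]  S=[0.9434]  K=[0.8304]  nu=[-3.2864]  x^+=[-1.7126]  P^+=[0.1329]
step 2: x^-=[-1.4386]  P^-=[0.4537]  S=[0.6137]  K=[0.7393]  nu=[3.4786]  x^+=[1.1332]  P^+=[0.1183]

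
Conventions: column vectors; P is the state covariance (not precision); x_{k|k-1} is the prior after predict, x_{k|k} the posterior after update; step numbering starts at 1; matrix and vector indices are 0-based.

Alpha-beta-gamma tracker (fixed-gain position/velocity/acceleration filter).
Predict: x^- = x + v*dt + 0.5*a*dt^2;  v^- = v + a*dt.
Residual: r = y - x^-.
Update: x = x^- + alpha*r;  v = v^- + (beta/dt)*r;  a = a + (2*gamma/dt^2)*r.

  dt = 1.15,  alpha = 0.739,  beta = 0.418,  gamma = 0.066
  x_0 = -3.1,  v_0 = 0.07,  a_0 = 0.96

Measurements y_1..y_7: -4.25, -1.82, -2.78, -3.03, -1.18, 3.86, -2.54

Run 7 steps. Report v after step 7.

step 1: x_pred=-2.3847  r=-1.8653  x^+=-3.7632  v^+=0.4960  a^+=0.7738
step 2: x_pred=-2.6811  r=0.8611  x^+=-2.0447  v^+=1.6989  a^+=0.8598
step 3: x_pred=0.4775  r=-3.2575  x^+=-1.9298  v^+=1.5036  a^+=0.5346
step 4: x_pred=0.1528  r=-3.1828  x^+=-2.1993  v^+=0.9615  a^+=0.2169
step 5: x_pred=-0.9501  r=-0.2299  x^+=-1.1200  v^+=1.1274  a^+=0.1940
step 6: x_pred=0.3048  r=3.5552  x^+=2.9321  v^+=2.6428  a^+=0.5488
step 7: x_pred=6.3342  r=-8.8742  x^+=-0.2238  v^+=0.0484  a^+=-0.3369

v_post = 0.0484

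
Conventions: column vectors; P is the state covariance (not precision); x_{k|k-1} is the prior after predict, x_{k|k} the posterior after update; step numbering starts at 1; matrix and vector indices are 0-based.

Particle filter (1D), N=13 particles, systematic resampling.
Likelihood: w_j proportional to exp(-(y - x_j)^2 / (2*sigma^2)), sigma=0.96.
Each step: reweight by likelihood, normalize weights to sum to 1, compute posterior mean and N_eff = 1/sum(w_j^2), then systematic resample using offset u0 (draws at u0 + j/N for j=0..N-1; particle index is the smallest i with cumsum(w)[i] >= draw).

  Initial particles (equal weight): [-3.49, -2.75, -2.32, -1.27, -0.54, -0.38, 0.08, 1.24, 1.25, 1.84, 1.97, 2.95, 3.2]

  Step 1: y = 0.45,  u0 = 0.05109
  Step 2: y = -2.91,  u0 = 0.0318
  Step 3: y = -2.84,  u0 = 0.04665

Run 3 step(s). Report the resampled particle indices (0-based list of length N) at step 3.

resampled_idx = [0, 1, 2, 2, 3, 4, 5, 5, 6, 7, 8, 9, 11]

step 1: w=[0.0000, 0.0009, 0.0034, 0.0443, 0.1297, 0.1519, 0.2049, 0.1573, 0.1560, 0.0774, 0.0630, 0.0074, 0.0036]  mean=0.5120  Neff=6.9939  idx=[4, 4, 5, 5, 6, 6, 6, 7, 7, 8, 8, 9, 10]
step 2: w=[0.2625, 0.2625, 0.1716, 0.1716, 0.0433, 0.0433, 0.0433, 0.0005, 0.0005, 0.0005, 0.0005, 0.0000, 0.0000]  mean=-0.4011  Neff=4.9417  idx=[0, 0, 0, 1, 1, 1, 1, 2, 2, 3, 3, 4, 6]
step 3: w=[0.1001, 0.1001, 0.1001, 0.1001, 0.1001, 0.1001, 0.1001, 0.0662, 0.0662, 0.0662, 0.0662, 0.0173, 0.0173]  mean=-0.4762  Neff=11.3315  idx=[0, 1, 2, 2, 3, 4, 5, 5, 6, 7, 8, 9, 11]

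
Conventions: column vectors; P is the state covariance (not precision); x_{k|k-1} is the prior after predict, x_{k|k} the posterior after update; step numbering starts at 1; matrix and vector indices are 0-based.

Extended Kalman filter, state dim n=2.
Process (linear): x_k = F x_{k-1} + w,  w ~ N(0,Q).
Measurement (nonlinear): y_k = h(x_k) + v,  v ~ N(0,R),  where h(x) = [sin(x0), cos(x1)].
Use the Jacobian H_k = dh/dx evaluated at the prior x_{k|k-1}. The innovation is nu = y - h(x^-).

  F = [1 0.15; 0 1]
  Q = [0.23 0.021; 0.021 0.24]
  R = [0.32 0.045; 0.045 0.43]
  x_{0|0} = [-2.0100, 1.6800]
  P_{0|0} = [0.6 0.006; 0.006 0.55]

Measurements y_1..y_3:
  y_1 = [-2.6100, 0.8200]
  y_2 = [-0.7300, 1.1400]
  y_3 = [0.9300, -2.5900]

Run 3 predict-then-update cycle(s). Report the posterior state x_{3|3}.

x_post = [0.7254, 2.5411]

step 1: x^-=[-1.7580, 1.6800]  P^-=[0.8442 0.1095; 0.1095 0.7900]  H_jac=[-0.1861 0.0000; 0.0000 -0.9940]  S=[0.3492 0.0653; 0.0653 1.2106]  K=[-0.4375 -0.0663; 0.0635 -0.6521]  nu=[-1.6275, 0.9290]  x^+=[-1.1076, 0.9709]  P^+=[0.7682 0.0485; 0.0485 0.2792]
step 2: x^-=[-0.9620, 0.9709]  P^-=[1.0191 0.1114; 0.1114 0.5192]  H_jac=[0.5719 0.0000; 0.0000 -0.8254]  S=[0.6533 -0.0076; -0.0076 0.7837]  K=[0.8908 -0.1087; 0.0912 -0.5459]  nu=[0.0903, 0.5754]  x^+=[-0.9441, 0.6650]  P^+=[0.4899 0.0081; 0.0081 0.2794]
step 3: x^-=[-0.8443, 0.6650]  P^-=[0.7286 0.0710; 0.0710 0.5194]  H_jac=[0.6642 0.0000; 0.0000 -0.6170]  S=[0.6415 0.0159; 0.0159 0.6278]  K=[0.7567 -0.0889; 0.0862 -0.5127]  nu=[1.6775, -3.3769]  x^+=[0.7254, 2.5411]  P^+=[0.3585 0.0068; 0.0068 0.3510]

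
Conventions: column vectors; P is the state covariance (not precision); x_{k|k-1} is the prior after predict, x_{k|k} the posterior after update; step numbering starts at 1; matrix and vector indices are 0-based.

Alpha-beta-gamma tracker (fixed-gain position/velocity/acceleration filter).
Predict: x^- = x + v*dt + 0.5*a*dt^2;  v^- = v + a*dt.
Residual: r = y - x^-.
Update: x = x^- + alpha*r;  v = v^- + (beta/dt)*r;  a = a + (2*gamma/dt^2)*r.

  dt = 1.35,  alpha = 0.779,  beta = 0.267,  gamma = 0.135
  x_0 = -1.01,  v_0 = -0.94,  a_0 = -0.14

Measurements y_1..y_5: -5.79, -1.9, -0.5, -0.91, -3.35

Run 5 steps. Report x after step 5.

step 1: x_pred=-2.4066  r=-3.3834  x^+=-5.0423  v^+=-1.7982  a^+=-0.6412
step 2: x_pred=-8.0541  r=6.1541  x^+=-3.2601  v^+=-1.4467  a^+=0.2705
step 3: x_pred=-4.9666  r=4.4666  x^+=-1.4871  v^+=-0.1982  a^+=0.9322
step 4: x_pred=-0.9052  r=-0.0048  x^+=-0.9089  v^+=1.0594  a^+=0.9315
step 5: x_pred=1.3700  r=-4.7200  x^+=-2.3069  v^+=1.3833  a^+=0.2322

x_post = -2.3069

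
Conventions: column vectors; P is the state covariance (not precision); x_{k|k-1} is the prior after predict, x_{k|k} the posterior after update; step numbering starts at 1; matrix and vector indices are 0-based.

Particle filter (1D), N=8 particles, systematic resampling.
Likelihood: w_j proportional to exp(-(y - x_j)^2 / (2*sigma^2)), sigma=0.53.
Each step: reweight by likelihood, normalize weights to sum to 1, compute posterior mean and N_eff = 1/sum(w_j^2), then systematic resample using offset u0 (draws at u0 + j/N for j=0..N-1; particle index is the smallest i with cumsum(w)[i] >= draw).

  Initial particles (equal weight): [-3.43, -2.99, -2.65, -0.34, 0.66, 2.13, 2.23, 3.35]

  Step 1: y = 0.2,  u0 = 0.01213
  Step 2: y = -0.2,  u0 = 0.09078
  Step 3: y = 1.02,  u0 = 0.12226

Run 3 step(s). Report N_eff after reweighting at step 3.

step 1: w=[0.0000, 0.0000, 0.0000, 0.4637, 0.5347, 0.0010, 0.0005, 0.0000]  mean=0.1986  Neff=1.9961  idx=[3, 3, 3, 3, 4, 4, 4, 4]
step 2: w=[0.1957, 0.1957, 0.1957, 0.1957, 0.0543, 0.0543, 0.0543, 0.0543]  mean=-0.1227  Neff=6.0619  idx=[0, 1, 1, 2, 3, 3, 5, 7]
step 3: w=[0.0205, 0.0205, 0.0205, 0.0205, 0.0205, 0.0205, 0.4384, 0.4384]  mean=0.5369  Neff=2.5842  idx=[5, 6, 6, 6, 7, 7, 7, 7]

N_eff = 2.5842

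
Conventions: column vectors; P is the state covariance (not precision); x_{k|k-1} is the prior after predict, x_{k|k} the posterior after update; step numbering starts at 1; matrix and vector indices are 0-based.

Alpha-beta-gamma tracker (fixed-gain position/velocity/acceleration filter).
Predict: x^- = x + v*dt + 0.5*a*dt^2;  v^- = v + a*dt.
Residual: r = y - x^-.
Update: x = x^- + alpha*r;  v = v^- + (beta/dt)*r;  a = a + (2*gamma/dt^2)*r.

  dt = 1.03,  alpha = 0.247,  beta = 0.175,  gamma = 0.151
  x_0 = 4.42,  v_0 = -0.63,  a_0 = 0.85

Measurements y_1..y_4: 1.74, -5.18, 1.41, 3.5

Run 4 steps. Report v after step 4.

step 1: x_pred=4.2220  r=-2.4820  x^+=3.6089  v^+=-0.1762  a^+=0.1435
step 2: x_pred=3.5036  r=-8.6836  x^+=1.3587  v^+=-1.5038  a^+=-2.3284
step 3: x_pred=-1.4253  r=2.8353  x^+=-0.7250  v^+=-3.4203  a^+=-1.5213
step 4: x_pred=-5.0549  r=8.5549  x^+=-2.9418  v^+=-3.5338  a^+=0.9140

v_post = -3.5338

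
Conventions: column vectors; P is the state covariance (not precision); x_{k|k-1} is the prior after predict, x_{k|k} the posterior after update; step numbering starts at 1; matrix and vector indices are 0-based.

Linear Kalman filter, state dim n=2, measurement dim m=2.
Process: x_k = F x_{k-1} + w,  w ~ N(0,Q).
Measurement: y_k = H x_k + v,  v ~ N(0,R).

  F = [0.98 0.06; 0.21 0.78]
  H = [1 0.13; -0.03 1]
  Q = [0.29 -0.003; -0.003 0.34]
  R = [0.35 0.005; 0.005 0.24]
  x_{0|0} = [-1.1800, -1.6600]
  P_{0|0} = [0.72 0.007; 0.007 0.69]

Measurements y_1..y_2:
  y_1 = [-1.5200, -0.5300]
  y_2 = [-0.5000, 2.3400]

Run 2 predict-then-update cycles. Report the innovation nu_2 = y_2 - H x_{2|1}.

innov = [0.9782, 3.2133]

step 1: x^-=[-1.2560, -1.5426]  P^-=[0.9848 0.1829; 0.1829 0.7938]  S=[1.3958 0.2608; 0.2608 1.0238]  K=[0.7293 -0.0360; 0.0641 0.7537]  nu=[-0.0635, 0.9749]  x^+=[-1.3374, -0.8118]  P^+=[0.2547 0.0026; 0.0026 0.1813]
step 2: x^-=[-1.3594, -0.9141]  P^-=[0.5356 0.0600; 0.0600 0.4624]  S=[0.9090 0.1088; 0.1088 0.6993]  K=[0.6015 -0.0308; 0.0543 0.6502]  nu=[0.9782, 3.2133]  x^+=[-0.8699, 1.2284]  P^+=[0.2101 0.0019; 0.0019 0.1564]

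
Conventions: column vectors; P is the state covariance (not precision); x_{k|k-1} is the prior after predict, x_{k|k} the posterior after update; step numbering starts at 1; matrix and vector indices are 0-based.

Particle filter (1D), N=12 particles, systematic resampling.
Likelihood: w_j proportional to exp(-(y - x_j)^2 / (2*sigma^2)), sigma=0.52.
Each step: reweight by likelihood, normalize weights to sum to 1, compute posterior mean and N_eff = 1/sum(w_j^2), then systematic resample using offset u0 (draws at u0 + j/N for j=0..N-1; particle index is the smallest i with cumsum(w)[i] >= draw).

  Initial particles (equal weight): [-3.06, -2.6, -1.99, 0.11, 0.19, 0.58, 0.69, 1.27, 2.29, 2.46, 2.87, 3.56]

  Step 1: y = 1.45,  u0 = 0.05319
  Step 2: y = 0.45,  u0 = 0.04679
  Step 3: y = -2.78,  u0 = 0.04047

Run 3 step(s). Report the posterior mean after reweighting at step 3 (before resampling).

post_mean = 0.6062

step 1: w=[0.0000, 0.0000, 0.0000, 0.0175, 0.0257, 0.1193, 0.1661, 0.4553, 0.1311, 0.0733, 0.0116, 0.0001]  mean=1.2832  Neff=3.6659  idx=[5, 5, 6, 6, 7, 7, 7, 7, 7, 8, 8, 9]
step 2: w=[0.1870, 0.1870, 0.1734, 0.1734, 0.0556, 0.0556, 0.0556, 0.0556, 0.0556, 0.0004, 0.0004, 0.0001]  mean=0.8116  Neff=6.8683  idx=[0, 0, 1, 1, 2, 2, 2, 3, 3, 5, 6, 8]
step 3: w=[0.1906, 0.1906, 0.1906, 0.1906, 0.0475, 0.0475, 0.0475, 0.0475, 0.0475, 0.0000, 0.0000, 0.0000]  mean=0.6062  Neff=6.3856  idx=[0, 0, 1, 1, 1, 2, 2, 3, 3, 4, 6, 8]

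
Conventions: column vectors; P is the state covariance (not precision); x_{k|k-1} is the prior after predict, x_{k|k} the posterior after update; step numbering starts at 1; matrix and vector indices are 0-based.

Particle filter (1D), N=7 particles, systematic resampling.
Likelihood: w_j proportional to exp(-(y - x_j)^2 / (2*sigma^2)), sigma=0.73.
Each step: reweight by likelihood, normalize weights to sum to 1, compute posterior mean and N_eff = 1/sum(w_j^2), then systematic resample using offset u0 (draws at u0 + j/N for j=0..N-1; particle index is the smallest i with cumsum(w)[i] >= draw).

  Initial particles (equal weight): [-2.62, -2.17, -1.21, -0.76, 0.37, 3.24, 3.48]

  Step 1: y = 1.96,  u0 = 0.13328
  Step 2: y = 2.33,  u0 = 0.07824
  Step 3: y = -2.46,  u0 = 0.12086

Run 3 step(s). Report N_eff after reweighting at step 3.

step 1: w=[0.0000, 0.0000, 0.0002, 0.0023, 0.2202, 0.5073, 0.2701]  mean=2.6630  Neff=2.6401  idx=[4, 5, 5, 5, 5, 6, 6]
step 2: w=[0.0111, 0.1881, 0.1881, 0.1881, 0.1881, 0.1183, 0.1183]  mean=3.2648  Neff=5.8962  idx=[1, 2, 2, 3, 4, 5, 6]
step 3: w=[0.1943, 0.1943, 0.1943, 0.1943, 0.1943, 0.0141, 0.0141]  mean=3.2468  Neff=5.2839  idx=[0, 1, 2, 2, 3, 4, 5]

N_eff = 5.2839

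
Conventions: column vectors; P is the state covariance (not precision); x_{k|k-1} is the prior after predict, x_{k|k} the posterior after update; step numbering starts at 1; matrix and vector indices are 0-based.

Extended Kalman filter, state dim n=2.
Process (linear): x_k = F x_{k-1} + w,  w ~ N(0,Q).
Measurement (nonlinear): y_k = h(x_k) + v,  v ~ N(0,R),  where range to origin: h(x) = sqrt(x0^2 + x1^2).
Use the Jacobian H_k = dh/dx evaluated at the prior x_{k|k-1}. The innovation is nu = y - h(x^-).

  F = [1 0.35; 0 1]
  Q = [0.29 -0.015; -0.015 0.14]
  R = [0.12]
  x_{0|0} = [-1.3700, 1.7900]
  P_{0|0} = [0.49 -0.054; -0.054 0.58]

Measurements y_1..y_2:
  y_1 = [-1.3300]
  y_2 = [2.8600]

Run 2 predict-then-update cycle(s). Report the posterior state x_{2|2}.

x_post = [-2.0711, -2.0619]

step 1: x^-=[-0.7435, 1.7900]  P^-=[0.8133 0.1340; 0.1340 0.7200]  H_jac=[-0.3836 0.9235]  S=[0.7588]  K=[-0.2480; 0.8086]  nu=[-3.2683]  x^+=[0.0671, -0.8526]  P^+=[0.7666 0.2862; 0.2862 0.2239]
step 2: x^-=[-0.2313, -0.8526]  P^-=[1.2843 0.3496; 0.3496 0.3639]  H_jac=[-0.2618 -0.9651]  S=[0.7236]  K=[-0.9308; -0.6118]  nu=[1.9766]  x^+=[-2.0711, -2.0619]  P^+=[0.6573 -0.0626; -0.0626 0.0930]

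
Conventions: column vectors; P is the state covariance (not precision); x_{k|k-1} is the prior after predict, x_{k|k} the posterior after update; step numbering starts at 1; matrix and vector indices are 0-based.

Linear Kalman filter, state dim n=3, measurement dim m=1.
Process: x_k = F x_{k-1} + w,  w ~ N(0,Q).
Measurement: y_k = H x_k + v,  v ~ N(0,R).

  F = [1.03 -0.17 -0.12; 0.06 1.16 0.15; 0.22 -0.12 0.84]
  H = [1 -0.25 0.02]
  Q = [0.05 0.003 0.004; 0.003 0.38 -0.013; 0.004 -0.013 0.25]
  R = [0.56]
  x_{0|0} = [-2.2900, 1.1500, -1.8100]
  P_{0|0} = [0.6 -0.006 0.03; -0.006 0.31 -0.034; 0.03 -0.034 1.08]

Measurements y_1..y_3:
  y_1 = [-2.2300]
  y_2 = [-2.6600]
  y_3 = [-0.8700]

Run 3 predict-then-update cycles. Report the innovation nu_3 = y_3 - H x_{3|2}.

step 1: x^-=[-2.3370, 0.9251, -2.1622]  P^-=[0.7043 -0.0376 0.0679; -0.0376 0.8115 0.0563; 0.0679 0.0563 1.0638]  S=[1.3364]  K=[0.5351; -0.1791; 0.0562]  nu=[0.3815]  x^+=[-2.1329, 0.8568, -2.1408]  P^+=[0.3217 0.0905 0.0277; 0.0905 0.7686 0.0698; 0.0277 0.0698 1.0596]
step 2: x^-=[-2.0856, 0.5448, -2.3703]  P^-=[0.3931 -0.0480 -0.0145; -0.0480 1.4766 0.1093; -0.0145 0.1093 1.0157]  S=[1.0681]  K=[0.3790; -0.3885; -0.0201]  nu=[-0.3908]  x^+=[-2.2337, 0.6966, -2.3624]  P^+=[0.2397 0.1093 -0.0063; 0.1093 1.3154 0.1009; -0.0063 0.1009 1.0153]
step 3: x^-=[-2.1357, 0.3197, -2.5594]  P^-=[0.3243 -0.1480 -0.0531; -0.1480 2.2239 0.0581; -0.0531 0.0581 0.9684]  S=[1.0950]  K=[0.3290; -0.6418; -0.0440]  nu=[1.3968]  x^+=[-1.6761, -0.5768, -2.6209]  P^+=[0.2058 0.0832 -0.0372; 0.0832 1.7729 0.0271; -0.0372 0.0271 0.9663]

innov = [1.3968]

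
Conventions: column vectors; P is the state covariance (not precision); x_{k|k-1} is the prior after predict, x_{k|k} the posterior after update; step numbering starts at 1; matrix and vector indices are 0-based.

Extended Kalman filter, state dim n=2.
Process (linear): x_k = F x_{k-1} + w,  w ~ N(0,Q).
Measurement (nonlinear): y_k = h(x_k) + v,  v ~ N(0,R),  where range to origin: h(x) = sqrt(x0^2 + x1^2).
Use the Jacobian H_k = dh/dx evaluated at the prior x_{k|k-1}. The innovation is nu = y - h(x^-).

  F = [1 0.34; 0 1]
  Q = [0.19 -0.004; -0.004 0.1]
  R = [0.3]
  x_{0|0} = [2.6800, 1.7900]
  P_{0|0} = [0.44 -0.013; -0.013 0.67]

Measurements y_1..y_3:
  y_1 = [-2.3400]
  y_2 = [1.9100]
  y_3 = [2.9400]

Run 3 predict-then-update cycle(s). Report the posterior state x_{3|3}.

step 1: x^-=[3.2886, 1.7900]  P^-=[0.6986 0.2108; 0.2108 0.7700]  H_jac=[0.8783 0.4781]  S=[1.1920]  K=[0.5993; 0.4642]  nu=[-6.0842]  x^+=[-0.3579, -1.0341]  P^+=[0.2705 -0.1208; -0.1208 0.5132]
step 2: x^-=[-0.7095, -1.0341]  P^-=[0.4376 0.0497; 0.0497 0.6132]  H_jac=[-0.5657 -0.8246]  S=[0.9034]  K=[-0.3194; -0.5908]  nu=[0.6560]  x^+=[-0.9190, -1.4216]  P^+=[0.3455 -0.1208; -0.1208 0.2978]
step 3: x^-=[-1.4023, -1.4216]  P^-=[0.4878 -0.0235; -0.0235 0.3978]  H_jac=[-0.7023 -0.7119]  S=[0.7186]  K=[-0.4533; -0.3711]  nu=[0.9431]  x^+=[-1.8299, -1.7716]  P^+=[0.3401 -0.1444; -0.1444 0.2989]

x_post = [-1.8299, -1.7716]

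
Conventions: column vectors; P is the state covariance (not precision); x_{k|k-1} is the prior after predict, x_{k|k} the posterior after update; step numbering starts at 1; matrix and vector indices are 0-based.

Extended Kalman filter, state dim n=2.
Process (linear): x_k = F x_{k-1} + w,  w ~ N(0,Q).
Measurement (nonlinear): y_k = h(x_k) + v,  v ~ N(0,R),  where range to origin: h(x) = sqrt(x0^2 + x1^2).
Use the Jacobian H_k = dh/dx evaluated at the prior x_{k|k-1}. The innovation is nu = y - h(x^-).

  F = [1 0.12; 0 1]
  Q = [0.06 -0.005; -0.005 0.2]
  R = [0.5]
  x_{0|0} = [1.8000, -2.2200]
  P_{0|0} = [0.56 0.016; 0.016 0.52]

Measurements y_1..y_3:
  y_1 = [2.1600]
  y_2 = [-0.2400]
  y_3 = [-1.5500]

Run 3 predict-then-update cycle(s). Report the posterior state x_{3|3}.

x_post = [-0.1183, -0.1123]

step 1: x^-=[1.5336, -2.2200]  P^-=[0.6313 0.0734; 0.0734 0.7200]  H_jac=[0.5684 -0.8228]  S=[1.1227]  K=[0.2658; -0.4905]  nu=[-0.5382]  x^+=[1.3905, -1.9560]  P^+=[0.5520 0.2198; 0.2198 0.4499]
step 2: x^-=[1.1558, -1.9560]  P^-=[0.6712 0.2688; 0.2688 0.6499]  H_jac=[0.5087 -0.8609]  S=[0.9200]  K=[0.1196; -0.4596]  nu=[-2.5120]  x^+=[0.8553, -0.8016]  P^+=[0.6581 0.3194; 0.3194 0.4556]
step 3: x^-=[0.7591, -0.8016]  P^-=[0.8013 0.3690; 0.3690 0.6556]  H_jac=[0.6876 -0.7261]  S=[0.8560]  K=[0.3306; -0.2597]  nu=[-2.6540]  x^+=[-0.1183, -0.1123]  P^+=[0.7077 0.4425; 0.4425 0.5979]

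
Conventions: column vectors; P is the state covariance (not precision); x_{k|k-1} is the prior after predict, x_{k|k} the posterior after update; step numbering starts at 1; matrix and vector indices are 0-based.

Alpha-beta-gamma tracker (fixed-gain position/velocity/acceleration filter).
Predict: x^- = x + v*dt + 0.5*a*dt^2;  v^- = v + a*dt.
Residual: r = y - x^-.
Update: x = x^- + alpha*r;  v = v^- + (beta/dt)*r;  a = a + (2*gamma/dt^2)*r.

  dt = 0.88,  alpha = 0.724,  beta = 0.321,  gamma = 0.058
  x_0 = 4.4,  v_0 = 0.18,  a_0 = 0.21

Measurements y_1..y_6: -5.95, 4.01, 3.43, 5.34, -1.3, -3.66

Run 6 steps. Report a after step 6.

a_post = -0.8630

step 1: x_pred=4.6397  r=-10.5897  x^+=-3.0272  v^+=-3.4980  a^+=-1.3763
step 2: x_pred=-6.6384  r=10.6484  x^+=1.0710  v^+=-0.8249  a^+=0.2188
step 3: x_pred=0.4298  r=3.0002  x^+=2.6020  v^+=0.4620  a^+=0.6682
step 4: x_pred=3.2672  r=2.0728  x^+=4.7679  v^+=1.8061  a^+=0.9787
step 5: x_pred=6.7362  r=-8.0362  x^+=0.9180  v^+=-0.2641  a^+=-0.2251
step 6: x_pred=0.5985  r=-4.2585  x^+=-2.4847  v^+=-2.0155  a^+=-0.8630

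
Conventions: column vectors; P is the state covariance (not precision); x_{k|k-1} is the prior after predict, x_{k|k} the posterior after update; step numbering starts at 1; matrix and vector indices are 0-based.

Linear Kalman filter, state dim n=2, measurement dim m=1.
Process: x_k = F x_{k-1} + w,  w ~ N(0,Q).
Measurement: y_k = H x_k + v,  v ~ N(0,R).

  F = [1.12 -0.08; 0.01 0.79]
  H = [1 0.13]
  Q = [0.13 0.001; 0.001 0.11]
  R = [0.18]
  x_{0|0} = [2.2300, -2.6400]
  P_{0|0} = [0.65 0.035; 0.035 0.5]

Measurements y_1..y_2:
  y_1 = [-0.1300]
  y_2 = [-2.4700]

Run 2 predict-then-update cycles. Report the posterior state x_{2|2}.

x_post = [-1.1695, -1.6467]

step 1: x^-=[2.7088, -2.0633]  P^-=[0.9423 0.0076; 0.0076 0.4227]  S=[1.1314]  K=[0.8337; 0.0553]  nu=[-2.5706]  x^+=[0.5657, -2.2055]  P^+=[0.1559 -0.0445; -0.0445 0.4192]
step 2: x^-=[0.8100, -1.7367]  P^-=[0.3362 -0.0631; -0.0631 0.3709]  S=[0.5060]  K=[0.6481; -0.0294]  nu=[-3.0542]  x^+=[-1.1695, -1.6467]  P^+=[0.1236 -0.0535; -0.0535 0.3705]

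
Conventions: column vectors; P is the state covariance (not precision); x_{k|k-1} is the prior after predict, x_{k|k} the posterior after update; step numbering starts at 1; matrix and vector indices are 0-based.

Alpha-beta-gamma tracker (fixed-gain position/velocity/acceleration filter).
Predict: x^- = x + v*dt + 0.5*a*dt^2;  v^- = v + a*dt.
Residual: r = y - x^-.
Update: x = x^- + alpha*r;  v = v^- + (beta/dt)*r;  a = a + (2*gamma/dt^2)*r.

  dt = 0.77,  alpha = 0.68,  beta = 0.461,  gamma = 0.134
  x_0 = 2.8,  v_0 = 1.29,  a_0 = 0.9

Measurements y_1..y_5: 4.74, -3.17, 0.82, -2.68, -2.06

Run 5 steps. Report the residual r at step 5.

step 1: x_pred=4.0601  r=0.6799  x^+=4.5224  v^+=2.3901  a^+=1.2073
step 2: x_pred=6.7207  r=-9.8907  x^+=-0.0050  v^+=-2.6019  a^+=-3.2634
step 3: x_pred=-2.9759  r=3.7959  x^+=-0.3947  v^+=-2.8421  a^+=-1.5476
step 4: x_pred=-3.0419  r=0.3619  x^+=-2.7958  v^+=-3.8171  a^+=-1.3840
step 5: x_pred=-6.1453  r=4.0853  x^+=-3.3673  v^+=-2.4370  a^+=0.4626

resid = 4.0853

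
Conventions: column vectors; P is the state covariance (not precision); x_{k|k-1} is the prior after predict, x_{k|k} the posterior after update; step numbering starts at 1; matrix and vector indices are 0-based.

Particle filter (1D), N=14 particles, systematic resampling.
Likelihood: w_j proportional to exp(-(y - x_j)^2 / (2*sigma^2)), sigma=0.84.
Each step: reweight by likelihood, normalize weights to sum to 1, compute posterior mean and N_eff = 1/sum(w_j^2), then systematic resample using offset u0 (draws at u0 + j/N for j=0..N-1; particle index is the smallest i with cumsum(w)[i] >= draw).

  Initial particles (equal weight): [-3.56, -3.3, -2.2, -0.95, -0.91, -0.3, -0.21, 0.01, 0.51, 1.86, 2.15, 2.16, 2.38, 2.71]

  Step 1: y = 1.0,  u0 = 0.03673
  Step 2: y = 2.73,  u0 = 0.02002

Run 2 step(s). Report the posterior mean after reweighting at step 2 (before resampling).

step 1: w=[0.0000, 0.0000, 0.0002, 0.0173, 0.0193, 0.0775, 0.0909, 0.1281, 0.2164, 0.1519, 0.1005, 0.0989, 0.0666, 0.0323]  mean=0.9931  Neff=7.8964  idx=[4, 5, 6, 7, 7, 8, 8, 8, 9, 9, 10, 11, 11, 12]
step 2: w=[0.0000, 0.0003, 0.0005, 0.0012, 0.0012, 0.0067, 0.0067, 0.0067, 0.1280, 0.1280, 0.1725, 0.1739, 0.1739, 0.2007]  mean=2.0857  Neff=6.1208  idx=[7, 8, 9, 9, 10, 10, 10, 11, 11, 12, 12, 13, 13, 13]

post_mean = 2.0857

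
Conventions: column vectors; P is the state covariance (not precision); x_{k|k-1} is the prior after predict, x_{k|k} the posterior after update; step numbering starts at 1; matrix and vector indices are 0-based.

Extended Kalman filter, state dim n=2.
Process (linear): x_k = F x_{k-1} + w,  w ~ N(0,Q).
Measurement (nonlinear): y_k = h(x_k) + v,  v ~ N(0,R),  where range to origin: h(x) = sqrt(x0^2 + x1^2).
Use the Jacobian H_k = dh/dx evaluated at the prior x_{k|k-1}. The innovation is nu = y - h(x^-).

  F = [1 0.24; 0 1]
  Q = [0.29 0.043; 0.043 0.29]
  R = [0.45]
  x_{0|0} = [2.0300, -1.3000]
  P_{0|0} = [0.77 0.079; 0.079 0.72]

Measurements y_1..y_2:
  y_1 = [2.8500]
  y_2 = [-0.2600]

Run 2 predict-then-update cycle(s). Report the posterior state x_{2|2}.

x_post = [0.4254, -0.9945]

step 1: x^-=[1.7180, -1.3000]  P^-=[1.1394 0.2948; 0.2948 1.0100]  H_jac=[0.7974 -0.6034]  S=[1.2586]  K=[0.5806; -0.2974]  nu=[0.6956]  x^+=[2.1218, -1.5069]  P^+=[0.7152 0.5121; 0.5121 0.8986]
step 2: x^-=[1.7602, -1.5069]  P^-=[1.3028 0.7708; 0.7708 1.1886]  H_jac=[0.7596 -0.6503]  S=[0.9429]  K=[0.5179; -0.1988]  nu=[-2.5771]  x^+=[0.4254, -0.9945]  P^+=[1.0498 0.8679; 0.8679 1.1514]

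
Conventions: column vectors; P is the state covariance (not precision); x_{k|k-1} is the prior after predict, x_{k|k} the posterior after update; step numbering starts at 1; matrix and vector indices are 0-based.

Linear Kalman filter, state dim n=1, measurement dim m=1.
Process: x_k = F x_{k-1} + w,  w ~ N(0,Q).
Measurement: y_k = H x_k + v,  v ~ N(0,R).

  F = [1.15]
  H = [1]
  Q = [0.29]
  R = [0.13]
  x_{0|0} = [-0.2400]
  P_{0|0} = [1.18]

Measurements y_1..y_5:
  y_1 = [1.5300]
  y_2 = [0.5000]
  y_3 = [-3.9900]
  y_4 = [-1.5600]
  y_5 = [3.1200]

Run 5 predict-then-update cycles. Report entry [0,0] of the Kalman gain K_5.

step 1: x^-=[-0.2760]  P^-=[1.8505]  S=[1.9805]  K=[0.9344]  nu=[1.8060]  x^+=[1.4115]  P^+=[0.1215]
step 2: x^-=[1.6232]  P^-=[0.4506]  S=[0.5806]  K=[0.7761]  nu=[-1.1232]  x^+=[0.7515]  P^+=[0.1009]
step 3: x^-=[0.8642]  P^-=[0.4234]  S=[0.5534]  K=[0.7651]  nu=[-4.8542]  x^+=[-2.8498]  P^+=[0.0995]
step 4: x^-=[-3.2772]  P^-=[0.4215]  S=[0.5515]  K=[0.7643]  nu=[1.7172]  x^+=[-1.9648]  P^+=[0.0994]
step 5: x^-=[-2.2595]  P^-=[0.4214]  S=[0.5514]  K=[0.7642]  nu=[5.3795]  x^+=[1.8517]  P^+=[0.0994]

K[0,0] = 0.7642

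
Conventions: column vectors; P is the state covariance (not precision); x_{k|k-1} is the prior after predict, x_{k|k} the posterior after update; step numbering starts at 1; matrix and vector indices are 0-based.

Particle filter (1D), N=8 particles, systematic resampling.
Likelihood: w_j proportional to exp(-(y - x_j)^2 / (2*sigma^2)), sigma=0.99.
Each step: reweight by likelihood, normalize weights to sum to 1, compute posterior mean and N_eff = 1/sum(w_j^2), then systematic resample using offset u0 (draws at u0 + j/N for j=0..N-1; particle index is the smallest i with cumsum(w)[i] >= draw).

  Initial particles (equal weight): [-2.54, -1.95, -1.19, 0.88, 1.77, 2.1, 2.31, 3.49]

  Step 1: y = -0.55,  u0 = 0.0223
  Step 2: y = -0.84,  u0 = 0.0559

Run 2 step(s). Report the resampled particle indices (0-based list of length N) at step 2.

step 1: w=[0.0748, 0.2076, 0.4579, 0.1988, 0.0362, 0.0157, 0.0087, 0.0001]  mean=-0.8473  Neff=3.3379  idx=[0, 1, 1, 2, 2, 2, 3, 3]
step 2: w=[0.0502, 0.1171, 0.1171, 0.2062, 0.2062, 0.2062, 0.0485, 0.0485]  mean=-1.2349  Neff=6.1657  idx=[1, 2, 3, 3, 4, 4, 5, 6]

resampled_idx = [1, 2, 3, 3, 4, 4, 5, 6]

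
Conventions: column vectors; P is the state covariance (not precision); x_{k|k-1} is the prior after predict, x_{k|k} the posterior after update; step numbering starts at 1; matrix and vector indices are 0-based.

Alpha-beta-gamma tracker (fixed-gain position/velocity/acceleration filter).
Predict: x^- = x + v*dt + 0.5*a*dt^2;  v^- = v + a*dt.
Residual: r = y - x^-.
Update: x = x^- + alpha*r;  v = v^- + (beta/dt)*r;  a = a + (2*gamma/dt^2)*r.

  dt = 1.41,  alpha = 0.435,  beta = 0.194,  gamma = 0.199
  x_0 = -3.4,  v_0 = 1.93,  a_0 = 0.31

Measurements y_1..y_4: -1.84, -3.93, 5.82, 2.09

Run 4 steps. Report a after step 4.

step 1: x_pred=-0.3705  r=-1.4695  x^+=-1.0098  v^+=2.1649  a^+=0.0158
step 2: x_pred=2.0585  r=-5.9885  x^+=-0.5465  v^+=1.3633  a^+=-1.1830
step 3: x_pred=0.1998  r=5.6202  x^+=2.6446  v^+=0.4685  a^+=-0.0579
step 4: x_pred=3.2476  r=-1.1576  x^+=2.7441  v^+=0.2276  a^+=-0.2896

a_post = -0.2896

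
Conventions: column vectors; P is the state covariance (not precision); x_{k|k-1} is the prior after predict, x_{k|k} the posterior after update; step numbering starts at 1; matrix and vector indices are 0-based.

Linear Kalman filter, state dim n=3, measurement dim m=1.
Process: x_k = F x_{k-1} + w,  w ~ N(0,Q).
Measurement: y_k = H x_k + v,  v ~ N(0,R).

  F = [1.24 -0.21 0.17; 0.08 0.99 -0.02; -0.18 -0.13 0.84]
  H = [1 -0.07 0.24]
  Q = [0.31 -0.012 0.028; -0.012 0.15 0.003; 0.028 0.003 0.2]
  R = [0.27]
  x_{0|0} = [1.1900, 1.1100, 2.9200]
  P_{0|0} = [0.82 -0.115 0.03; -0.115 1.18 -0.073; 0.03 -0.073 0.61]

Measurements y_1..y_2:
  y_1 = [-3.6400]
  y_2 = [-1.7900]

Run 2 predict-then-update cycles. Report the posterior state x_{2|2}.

x_post = [-2.6778, 1.4284, 1.8956]

step 1: x^-=[1.7389, 1.1357, 2.0943]  P^-=[1.7183 -0.3302 0.0233; -0.3302 1.2966 -0.2080; 0.0233 -0.2080 0.6784]  S=[2.0981]  K=[0.8326; -0.2244; 0.0957]  nu=[-5.8020]  x^+=[-3.0921, 2.4379, 1.5393]  P^+=[0.2637 0.0619 -0.1438; 0.0619 1.1909 -0.1630; -0.1438 -0.1630 0.6592]
step 2: x^-=[-4.0845, 2.1354, 1.5327]  P^-=[0.7058 -0.1873 -0.0249; -0.1873 1.3359 -0.3229; -0.0249 -0.3229 0.7758]  S=[1.0521]  K=[0.6776; -0.3405; 0.1748]  nu=[2.0762]  x^+=[-2.6778, 1.4284, 1.8956]  P^+=[0.2227 0.0555 -0.1495; 0.0555 1.2139 -0.2603; -0.1495 -0.2603 0.7436]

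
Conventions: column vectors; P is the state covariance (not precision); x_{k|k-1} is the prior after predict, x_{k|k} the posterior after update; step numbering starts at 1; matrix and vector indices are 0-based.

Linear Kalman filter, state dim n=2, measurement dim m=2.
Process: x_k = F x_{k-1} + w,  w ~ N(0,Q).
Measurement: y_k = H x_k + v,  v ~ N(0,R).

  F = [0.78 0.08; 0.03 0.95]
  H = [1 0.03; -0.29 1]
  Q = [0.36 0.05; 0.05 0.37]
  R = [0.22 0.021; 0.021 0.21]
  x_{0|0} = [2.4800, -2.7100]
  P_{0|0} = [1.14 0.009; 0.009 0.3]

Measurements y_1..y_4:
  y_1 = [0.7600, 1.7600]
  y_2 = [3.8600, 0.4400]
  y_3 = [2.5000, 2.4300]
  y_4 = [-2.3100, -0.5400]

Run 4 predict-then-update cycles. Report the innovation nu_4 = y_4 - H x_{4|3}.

innov = [-4.3928, -2.4466]

step 1: x^-=[1.7176, -2.5001]  P^-=[1.0566 0.1062; 0.1062 0.6423]  S=[1.2836 -0.1609; -0.1609 0.8796]  K=[0.8158 -0.0784; 0.1892 0.7298]  nu=[-0.8826, 4.7582]  x^+=[0.6244, 0.8056]  P^+=[0.1763 0.0518; 0.0518 0.1723]
step 2: x^-=[0.5515, 0.7841]  P^-=[0.4748 0.1057; 0.1057 0.5286]  S=[0.7016 0.0040; 0.0040 0.7172]  K=[0.6815 -0.0484; 0.1694 0.6933]  nu=[3.2850, -0.1841]  x^+=[2.7992, 1.2128]  P^+=[0.1475 0.0469; 0.0469 0.1628]
step 3: x^-=[2.2804, 1.2361]  P^-=[0.4566 0.1007; 0.1007 0.5197]  S=[0.6832 0.0040; 0.0040 0.7097]  K=[0.6731 -0.0485; 0.1662 0.6902]  nu=[0.1825, 1.8552]  x^+=[2.3133, 2.5469]  P^+=[0.1457 0.0462; 0.0462 0.1618]
step 4: x^-=[2.0081, 2.4890]  P^-=[0.4554 0.1001; 0.1001 0.5188]  S=[0.6819 0.0037; 0.0037 0.7091]  K=[0.6726 -0.0486; 0.1658 0.6899]  nu=[-4.3928, -2.4466]  x^+=[-0.8272, 0.0726]  P^+=[0.1456 0.0461; 0.0461 0.1617]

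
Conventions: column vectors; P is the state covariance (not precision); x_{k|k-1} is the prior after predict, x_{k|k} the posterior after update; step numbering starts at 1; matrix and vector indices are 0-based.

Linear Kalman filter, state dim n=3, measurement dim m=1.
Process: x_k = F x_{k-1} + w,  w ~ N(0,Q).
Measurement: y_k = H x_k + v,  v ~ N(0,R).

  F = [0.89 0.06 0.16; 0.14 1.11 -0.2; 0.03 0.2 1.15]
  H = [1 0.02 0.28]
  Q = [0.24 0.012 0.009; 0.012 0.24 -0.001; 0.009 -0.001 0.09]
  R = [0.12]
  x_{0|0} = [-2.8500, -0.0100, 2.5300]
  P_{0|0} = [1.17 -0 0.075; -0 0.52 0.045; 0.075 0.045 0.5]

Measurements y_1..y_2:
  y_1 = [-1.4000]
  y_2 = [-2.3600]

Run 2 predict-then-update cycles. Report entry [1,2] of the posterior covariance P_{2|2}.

P_post[1,2] = -0.0356

step 1: x^-=[-2.1323, -0.9161, 2.8220]  P^-=[1.2037 0.1722 0.2201; 0.1722 0.8994 0.0716; 0.2201 0.0716 0.7990]  S=[1.5176]  K=[0.8360; 0.1385; 0.2934]  nu=[-0.0395]  x^+=[-2.1654, -0.9216, 2.8104]  P^+=[0.1430 -0.0036 -0.1521; -0.0036 0.8703 0.0099; -0.1521 0.0099 0.6683]
step 2: x^-=[-1.5328, -1.8882, 2.9827]  P^-=[0.3300 0.0882 -0.0098; 0.0882 1.3449 0.0276; -0.0098 0.0276 1.0028]  S=[0.5275]  K=[0.6237; 0.2328; 0.5147]  nu=[-1.6246]  x^+=[-2.5461, -2.2663, 2.1464]  P^+=[0.1248 0.0116 -0.1792; 0.0116 1.3163 -0.0356; -0.1792 -0.0356 0.8631]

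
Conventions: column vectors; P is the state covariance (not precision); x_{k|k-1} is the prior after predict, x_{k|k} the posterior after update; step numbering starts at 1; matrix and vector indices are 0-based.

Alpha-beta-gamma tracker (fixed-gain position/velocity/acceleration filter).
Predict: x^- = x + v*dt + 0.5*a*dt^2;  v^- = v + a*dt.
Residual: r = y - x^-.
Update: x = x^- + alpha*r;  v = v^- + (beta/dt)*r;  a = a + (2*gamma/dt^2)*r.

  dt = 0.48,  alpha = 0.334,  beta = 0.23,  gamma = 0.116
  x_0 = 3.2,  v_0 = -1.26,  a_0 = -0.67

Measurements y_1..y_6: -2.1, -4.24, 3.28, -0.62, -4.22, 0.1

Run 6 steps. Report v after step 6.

step 1: x_pred=2.5180  r=-4.6180  x^+=0.9756  v^+=-3.7944  a^+=-5.3201
step 2: x_pred=-1.4586  r=-2.7814  x^+=-2.3876  v^+=-7.6808  a^+=-8.1208
step 3: x_pred=-7.0099  r=10.2899  x^+=-3.5731  v^+=-6.6482  a^+=2.2405
step 4: x_pred=-6.5061  r=5.8861  x^+=-4.5401  v^+=-2.7523  a^+=8.1675
step 5: x_pred=-4.9204  r=0.7004  x^+=-4.6864  v^+=1.5036  a^+=8.8727
step 6: x_pred=-2.9426  r=3.0426  x^+=-1.9263  v^+=7.2205  a^+=11.9364

v_post = 7.2205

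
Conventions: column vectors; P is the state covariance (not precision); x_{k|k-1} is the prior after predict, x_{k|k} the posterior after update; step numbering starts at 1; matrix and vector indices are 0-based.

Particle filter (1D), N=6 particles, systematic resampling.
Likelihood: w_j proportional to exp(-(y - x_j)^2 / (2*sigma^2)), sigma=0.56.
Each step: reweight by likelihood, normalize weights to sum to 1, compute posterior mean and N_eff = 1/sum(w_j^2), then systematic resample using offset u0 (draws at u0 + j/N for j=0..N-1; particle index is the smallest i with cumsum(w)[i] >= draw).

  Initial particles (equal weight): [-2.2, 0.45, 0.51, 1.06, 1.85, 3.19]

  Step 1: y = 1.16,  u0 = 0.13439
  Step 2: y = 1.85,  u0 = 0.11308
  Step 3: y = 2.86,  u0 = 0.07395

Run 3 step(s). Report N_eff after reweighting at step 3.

step 1: w=[0.0000, 0.1857, 0.2115, 0.4082, 0.1941, 0.0006]  mean=0.9851  Neff=3.5276  idx=[1, 2, 3, 3, 3, 4]
step 2: w=[0.0199, 0.0258, 0.1673, 0.1673, 0.1673, 0.4525]  mean=1.3911  Neff=3.4516  idx=[2, 3, 4, 5, 5, 5]
step 3: w=[0.0094, 0.0094, 0.0094, 0.3239, 0.3239, 0.3239]  mean=1.8277  Neff=3.1740  idx=[3, 3, 4, 4, 5, 5]

N_eff = 3.1740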